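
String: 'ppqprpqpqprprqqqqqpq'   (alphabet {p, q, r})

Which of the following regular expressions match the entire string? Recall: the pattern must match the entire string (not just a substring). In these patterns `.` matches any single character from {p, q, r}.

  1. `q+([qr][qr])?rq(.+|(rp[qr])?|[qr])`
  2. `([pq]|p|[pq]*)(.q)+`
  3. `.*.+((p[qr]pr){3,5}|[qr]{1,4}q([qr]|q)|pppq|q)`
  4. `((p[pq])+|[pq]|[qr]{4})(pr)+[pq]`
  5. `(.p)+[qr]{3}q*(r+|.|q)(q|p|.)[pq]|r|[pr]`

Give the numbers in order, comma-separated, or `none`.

3, 5

1 → no match — must start with 'q'
2 → no match
3 → match
4 → no match
5 → match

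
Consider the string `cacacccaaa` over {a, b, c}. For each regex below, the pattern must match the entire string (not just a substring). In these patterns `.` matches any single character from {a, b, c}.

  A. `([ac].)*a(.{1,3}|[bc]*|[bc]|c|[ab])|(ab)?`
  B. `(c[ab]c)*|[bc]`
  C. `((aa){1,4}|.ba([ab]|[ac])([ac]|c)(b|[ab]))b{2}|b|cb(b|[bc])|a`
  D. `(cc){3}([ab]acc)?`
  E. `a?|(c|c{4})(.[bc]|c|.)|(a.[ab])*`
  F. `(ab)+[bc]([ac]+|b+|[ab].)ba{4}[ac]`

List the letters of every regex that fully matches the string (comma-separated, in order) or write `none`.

A → match
B → no match
C → no match
D → no match — must start with `cc`
E → no match
F → no match — must start with `ab`

A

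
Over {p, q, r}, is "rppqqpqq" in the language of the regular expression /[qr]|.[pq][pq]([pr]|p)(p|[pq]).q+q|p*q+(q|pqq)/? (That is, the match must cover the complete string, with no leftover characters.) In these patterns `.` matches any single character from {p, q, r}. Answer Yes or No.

No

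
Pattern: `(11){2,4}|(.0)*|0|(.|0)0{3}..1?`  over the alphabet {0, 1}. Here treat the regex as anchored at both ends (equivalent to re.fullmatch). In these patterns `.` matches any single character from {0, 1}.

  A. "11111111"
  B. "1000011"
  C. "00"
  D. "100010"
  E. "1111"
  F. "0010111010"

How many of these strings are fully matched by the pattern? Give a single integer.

5

A → match
B → match
C → match
D → match
E → match
F → no match
Total matched: 5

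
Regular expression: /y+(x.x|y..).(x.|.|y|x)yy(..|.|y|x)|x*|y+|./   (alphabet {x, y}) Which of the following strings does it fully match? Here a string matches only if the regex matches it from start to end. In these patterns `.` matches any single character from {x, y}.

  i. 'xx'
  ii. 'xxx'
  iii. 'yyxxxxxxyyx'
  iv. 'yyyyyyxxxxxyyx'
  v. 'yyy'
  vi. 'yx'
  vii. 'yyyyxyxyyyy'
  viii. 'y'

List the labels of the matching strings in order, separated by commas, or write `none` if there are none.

i, ii, iii, iv, v, vii, viii

i → match
ii → match
iii → match
iv → match
v → match
vi → no match
vii → match
viii → match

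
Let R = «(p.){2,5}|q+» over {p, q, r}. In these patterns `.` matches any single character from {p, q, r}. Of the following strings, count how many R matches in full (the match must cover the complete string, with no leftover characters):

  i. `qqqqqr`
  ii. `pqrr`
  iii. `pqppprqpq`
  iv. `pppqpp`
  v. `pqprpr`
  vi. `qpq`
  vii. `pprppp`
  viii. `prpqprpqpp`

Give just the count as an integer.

3

i. `qqqqqr` → no match
ii. `pqrr` → no match
iii. `pqppprqpq` → no match
iv. `pppqpp` → match
v. `pqprpr` → match
vi. `qpq` → no match
vii. `pprppp` → no match
viii. `prpqprpqpp` → match
Total matched: 3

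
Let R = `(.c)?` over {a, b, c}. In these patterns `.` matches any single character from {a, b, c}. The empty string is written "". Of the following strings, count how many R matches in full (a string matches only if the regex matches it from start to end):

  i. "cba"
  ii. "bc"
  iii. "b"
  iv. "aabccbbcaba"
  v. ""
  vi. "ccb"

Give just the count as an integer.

i → no match
ii → match
iii → no match
iv → no match
v → match
vi → no match
Total matched: 2

2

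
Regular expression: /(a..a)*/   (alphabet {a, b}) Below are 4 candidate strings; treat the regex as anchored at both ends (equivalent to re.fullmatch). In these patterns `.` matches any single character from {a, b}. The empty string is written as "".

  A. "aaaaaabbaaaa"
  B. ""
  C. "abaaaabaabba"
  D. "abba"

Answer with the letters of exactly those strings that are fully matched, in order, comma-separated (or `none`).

A → no match
B → match
C → match
D → match

B, C, D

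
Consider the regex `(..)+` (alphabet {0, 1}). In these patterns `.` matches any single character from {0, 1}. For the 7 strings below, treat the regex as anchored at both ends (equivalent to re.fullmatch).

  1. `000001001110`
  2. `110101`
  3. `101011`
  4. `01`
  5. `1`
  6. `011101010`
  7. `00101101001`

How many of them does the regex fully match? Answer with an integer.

1. `000001001110` → match
2. `110101` → match
3. `101011` → match
4. `01` → match
5. `1` → no match
6. `011101010` → no match
7. `00101101001` → no match
Total matched: 4

4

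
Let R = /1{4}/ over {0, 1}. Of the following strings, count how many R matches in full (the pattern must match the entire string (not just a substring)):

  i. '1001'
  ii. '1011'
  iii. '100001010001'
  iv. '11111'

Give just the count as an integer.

i. '1001' → no match
ii. '1011' → no match
iii. '100001010001' → no match
iv. '11111' → no match
Total matched: 0

0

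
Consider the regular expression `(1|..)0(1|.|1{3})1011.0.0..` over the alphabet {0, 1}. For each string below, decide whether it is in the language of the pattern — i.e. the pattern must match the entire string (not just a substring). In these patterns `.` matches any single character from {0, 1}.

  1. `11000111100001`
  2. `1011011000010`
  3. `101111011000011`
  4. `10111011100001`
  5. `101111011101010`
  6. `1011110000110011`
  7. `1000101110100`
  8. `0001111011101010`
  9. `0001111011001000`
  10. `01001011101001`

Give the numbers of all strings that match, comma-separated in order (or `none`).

1 → no match
2 → match
3 → match
4 → no match
5 → match
6 → no match
7 → no match
8 → match
9 → match
10 → match

2, 3, 5, 8, 9, 10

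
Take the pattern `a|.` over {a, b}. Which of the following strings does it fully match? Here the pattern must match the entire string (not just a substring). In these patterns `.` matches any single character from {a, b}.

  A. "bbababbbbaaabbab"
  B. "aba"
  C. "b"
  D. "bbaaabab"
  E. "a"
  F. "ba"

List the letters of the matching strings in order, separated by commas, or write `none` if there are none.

C, E

A → no match
B. "aba" → no match
C. "b" → match
D. "bbaaabab" → no match
E. "a" → match
F. "ba" → no match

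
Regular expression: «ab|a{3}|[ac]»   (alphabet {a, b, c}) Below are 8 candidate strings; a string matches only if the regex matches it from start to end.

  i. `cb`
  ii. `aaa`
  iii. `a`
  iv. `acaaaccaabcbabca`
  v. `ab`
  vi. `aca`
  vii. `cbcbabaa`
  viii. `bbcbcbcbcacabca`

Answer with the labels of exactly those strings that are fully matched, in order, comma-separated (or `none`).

ii, iii, v

i → no match
ii → match
iii → match
iv → no match
v → match
vi → no match
vii → no match
viii → no match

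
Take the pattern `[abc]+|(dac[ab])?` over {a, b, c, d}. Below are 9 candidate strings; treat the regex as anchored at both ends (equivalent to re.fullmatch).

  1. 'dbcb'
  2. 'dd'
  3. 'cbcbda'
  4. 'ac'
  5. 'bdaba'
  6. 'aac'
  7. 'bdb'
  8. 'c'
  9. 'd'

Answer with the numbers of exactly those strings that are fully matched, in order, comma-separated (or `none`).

1 → no match
2 → no match
3 → no match
4 → match
5 → no match
6 → match
7 → no match
8 → match
9 → no match

4, 6, 8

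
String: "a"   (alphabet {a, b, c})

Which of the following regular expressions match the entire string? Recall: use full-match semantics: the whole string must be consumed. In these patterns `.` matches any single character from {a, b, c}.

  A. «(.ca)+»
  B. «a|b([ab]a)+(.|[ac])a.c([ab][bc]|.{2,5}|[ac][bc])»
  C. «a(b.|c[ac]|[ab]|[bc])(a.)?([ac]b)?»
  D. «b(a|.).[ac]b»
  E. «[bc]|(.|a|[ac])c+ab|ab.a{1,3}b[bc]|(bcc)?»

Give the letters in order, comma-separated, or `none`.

A → no match — must end with "ca"
B → match
C → no match
D → no match — must start with "b"
E → no match

B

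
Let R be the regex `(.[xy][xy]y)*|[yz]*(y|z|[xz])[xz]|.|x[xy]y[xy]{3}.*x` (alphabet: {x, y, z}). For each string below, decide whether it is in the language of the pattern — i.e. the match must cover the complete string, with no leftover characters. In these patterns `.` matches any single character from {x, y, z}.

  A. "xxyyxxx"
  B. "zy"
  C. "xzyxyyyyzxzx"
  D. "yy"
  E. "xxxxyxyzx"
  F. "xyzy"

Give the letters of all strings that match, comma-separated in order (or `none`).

A

A → match
B → no match
C → no match
D → no match
E → no match
F → no match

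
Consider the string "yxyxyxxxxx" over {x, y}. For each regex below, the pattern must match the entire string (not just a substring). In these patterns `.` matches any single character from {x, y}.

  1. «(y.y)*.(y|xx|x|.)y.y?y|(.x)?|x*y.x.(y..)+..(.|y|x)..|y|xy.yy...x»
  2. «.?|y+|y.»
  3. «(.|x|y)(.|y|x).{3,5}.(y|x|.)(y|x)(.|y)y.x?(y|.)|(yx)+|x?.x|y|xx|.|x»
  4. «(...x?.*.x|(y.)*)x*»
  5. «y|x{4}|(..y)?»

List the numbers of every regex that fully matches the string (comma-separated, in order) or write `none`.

1 → no match
2 → no match
3 → no match
4 → match
5 → no match

4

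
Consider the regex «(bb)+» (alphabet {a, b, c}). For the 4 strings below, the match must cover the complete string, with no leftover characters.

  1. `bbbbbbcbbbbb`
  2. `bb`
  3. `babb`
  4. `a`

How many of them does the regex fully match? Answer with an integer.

1

1. `bbbbbbcbbbbb` → no match
2. `bb` → match
3. `babb` → no match — must start with `bb`
4. `a` → no match — must start with `bb`
Total matched: 1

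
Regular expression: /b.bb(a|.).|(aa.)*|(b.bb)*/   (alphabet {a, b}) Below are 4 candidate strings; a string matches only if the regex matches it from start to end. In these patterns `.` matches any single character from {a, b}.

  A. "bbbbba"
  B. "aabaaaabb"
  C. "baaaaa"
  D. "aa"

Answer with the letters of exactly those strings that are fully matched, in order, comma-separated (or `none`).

A

A → match
B → no match
C → no match
D → no match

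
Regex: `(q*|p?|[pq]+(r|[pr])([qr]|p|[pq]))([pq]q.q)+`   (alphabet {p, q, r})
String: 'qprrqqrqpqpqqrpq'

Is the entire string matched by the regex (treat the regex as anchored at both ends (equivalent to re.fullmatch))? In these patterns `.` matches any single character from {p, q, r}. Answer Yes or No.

No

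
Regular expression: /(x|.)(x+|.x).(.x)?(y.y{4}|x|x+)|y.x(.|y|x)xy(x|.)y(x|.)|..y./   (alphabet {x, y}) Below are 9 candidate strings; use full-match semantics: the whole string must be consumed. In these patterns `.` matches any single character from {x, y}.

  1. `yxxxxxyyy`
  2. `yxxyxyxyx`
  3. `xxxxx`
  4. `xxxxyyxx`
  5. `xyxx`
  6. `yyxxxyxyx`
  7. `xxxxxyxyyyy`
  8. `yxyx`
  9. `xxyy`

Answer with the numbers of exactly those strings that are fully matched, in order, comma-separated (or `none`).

2, 3, 4, 6, 7, 8, 9

1 → no match
2 → match
3 → match
4 → match
5 → no match
6 → match
7 → match
8 → match
9 → match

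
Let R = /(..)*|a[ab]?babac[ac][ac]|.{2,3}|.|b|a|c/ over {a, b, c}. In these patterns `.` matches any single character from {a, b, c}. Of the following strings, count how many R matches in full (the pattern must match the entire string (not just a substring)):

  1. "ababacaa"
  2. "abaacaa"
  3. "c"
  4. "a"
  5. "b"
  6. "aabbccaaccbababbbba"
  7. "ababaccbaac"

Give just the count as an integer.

4

1 → match
2 → no match
3 → match
4 → match
5 → match
6 → no match
7 → no match
Total matched: 4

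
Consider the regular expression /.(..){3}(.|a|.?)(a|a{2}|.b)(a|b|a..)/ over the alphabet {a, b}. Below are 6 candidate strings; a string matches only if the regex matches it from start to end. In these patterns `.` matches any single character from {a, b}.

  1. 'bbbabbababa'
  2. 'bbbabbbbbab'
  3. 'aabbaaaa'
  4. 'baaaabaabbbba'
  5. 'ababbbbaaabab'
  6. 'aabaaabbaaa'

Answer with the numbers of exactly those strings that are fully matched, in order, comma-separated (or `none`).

1, 6

1. 'bbbabbababa' → match
2. 'bbbabbbbbab' → no match
3. 'aabbaaaa' → no match
4 → no match
5 → no match
6. 'aabaaabbaaa' → match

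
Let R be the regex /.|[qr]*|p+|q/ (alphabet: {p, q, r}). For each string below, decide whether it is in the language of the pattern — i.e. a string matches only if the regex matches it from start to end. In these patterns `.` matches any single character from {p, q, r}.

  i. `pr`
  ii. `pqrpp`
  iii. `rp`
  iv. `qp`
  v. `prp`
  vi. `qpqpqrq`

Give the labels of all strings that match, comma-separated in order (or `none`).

none

i → no match
ii → no match
iii → no match
iv → no match
v → no match
vi → no match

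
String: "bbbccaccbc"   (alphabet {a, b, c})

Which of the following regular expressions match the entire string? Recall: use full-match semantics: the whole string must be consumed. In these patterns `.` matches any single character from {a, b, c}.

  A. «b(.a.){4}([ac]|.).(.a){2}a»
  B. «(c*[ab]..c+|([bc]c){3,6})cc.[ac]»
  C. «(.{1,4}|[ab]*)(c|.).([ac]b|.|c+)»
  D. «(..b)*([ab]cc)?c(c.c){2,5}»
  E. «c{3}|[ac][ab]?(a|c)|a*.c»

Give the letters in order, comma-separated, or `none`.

A → no match — must end with "aa"
B → no match
C → no match
D → match
E → no match

D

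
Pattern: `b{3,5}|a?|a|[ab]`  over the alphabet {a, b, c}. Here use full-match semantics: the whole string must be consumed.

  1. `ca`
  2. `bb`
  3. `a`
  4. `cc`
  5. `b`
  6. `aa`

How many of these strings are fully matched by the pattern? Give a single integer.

1. `ca` → no match
2. `bb` → no match
3. `a` → match
4. `cc` → no match
5. `b` → match
6. `aa` → no match
Total matched: 2

2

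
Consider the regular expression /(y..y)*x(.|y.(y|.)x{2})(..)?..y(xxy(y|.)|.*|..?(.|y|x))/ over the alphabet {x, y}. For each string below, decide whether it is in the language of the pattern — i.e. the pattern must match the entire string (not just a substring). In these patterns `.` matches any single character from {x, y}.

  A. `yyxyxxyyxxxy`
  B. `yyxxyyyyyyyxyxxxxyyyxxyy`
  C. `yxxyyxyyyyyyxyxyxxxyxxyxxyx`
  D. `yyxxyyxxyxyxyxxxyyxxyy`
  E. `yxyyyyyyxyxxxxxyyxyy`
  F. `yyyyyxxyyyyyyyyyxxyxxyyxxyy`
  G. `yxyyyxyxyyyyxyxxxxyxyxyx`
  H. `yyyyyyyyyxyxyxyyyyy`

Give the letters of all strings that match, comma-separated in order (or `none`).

C, E, F

A → no match
B → no match
C → match
D → no match
E → match
F → match
G → no match
H → no match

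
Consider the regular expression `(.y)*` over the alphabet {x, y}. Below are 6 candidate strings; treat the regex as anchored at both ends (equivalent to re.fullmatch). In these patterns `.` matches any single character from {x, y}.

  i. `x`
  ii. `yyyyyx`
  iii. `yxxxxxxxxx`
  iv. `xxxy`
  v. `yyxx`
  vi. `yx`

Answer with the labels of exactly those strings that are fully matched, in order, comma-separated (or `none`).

none

i. `x` → no match
ii. `yyyyyx` → no match
iii. `yxxxxxxxxx` → no match
iv. `xxxy` → no match
v. `yyxx` → no match
vi. `yx` → no match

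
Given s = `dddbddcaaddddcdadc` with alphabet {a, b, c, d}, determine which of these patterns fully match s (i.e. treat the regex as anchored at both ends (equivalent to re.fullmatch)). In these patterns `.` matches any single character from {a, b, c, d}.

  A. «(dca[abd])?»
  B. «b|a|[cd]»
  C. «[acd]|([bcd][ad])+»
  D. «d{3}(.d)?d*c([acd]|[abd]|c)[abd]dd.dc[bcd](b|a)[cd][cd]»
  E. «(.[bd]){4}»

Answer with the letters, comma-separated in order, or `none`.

D

A → no match
B → no match
C → no match
D → match
E → no match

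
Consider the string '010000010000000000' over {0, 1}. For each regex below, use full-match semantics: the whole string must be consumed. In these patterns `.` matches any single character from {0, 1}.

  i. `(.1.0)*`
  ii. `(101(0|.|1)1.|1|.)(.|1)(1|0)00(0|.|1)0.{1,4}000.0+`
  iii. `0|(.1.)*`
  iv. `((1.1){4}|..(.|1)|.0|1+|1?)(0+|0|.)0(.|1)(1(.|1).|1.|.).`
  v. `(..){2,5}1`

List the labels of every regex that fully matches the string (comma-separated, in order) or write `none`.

ii

i → no match
ii → match
iii → no match
iv → no match
v → no match — must end with '1'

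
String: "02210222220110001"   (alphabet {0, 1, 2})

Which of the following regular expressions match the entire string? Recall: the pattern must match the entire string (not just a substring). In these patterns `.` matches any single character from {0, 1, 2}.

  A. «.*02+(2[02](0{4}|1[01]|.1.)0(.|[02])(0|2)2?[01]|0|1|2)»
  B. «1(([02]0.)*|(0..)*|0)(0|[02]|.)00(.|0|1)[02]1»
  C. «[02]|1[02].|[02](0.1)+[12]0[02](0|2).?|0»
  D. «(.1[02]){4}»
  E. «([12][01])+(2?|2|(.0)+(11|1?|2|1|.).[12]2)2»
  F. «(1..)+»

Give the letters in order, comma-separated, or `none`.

A → match
B → no match — must start with "1"
C → no match
D → no match
E → no match — must end with "2"
F → no match — must start with "1"

A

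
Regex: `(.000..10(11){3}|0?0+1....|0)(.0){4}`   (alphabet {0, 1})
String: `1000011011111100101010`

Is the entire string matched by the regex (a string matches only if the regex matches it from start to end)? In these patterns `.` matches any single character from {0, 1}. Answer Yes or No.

Yes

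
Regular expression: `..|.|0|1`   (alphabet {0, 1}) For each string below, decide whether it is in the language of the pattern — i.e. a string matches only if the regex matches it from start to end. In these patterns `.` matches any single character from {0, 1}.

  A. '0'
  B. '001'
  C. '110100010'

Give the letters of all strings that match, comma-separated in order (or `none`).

A

A → match
B → no match
C → no match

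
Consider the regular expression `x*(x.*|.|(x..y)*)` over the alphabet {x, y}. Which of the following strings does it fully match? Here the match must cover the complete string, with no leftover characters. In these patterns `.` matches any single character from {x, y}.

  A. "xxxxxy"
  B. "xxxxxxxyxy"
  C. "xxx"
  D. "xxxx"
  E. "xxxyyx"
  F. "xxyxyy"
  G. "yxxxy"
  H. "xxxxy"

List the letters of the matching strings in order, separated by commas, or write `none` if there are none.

A, B, C, D, E, F, H

A → match
B → match
C → match
D → match
E → match
F → match
G → no match
H → match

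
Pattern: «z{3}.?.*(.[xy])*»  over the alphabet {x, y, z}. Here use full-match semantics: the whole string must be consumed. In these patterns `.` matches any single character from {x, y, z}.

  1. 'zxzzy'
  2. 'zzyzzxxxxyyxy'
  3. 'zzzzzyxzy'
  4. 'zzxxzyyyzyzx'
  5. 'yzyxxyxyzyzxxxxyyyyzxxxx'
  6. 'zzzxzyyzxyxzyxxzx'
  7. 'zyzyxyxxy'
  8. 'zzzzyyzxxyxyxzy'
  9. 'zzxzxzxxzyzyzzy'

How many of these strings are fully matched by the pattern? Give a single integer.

3

1. 'zxzzy' → no match
2 → no match
3. 'zzzzzyxzy' → match
4. 'zzxxzyyyzyzx' → no match
5 → no match — must start with 'z'
6 → match
7. 'zyzyxyxxy' → no match
8 → match
9 → no match
Total matched: 3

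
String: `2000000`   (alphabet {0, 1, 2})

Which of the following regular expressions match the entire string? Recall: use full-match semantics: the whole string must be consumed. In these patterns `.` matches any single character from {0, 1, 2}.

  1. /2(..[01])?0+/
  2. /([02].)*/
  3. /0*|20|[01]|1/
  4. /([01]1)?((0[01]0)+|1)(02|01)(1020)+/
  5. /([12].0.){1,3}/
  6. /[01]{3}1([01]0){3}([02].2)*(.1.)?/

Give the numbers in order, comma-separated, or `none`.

1

1 → match
2 → no match
3 → no match
4 → no match — must end with `1020`
5 → no match
6 → no match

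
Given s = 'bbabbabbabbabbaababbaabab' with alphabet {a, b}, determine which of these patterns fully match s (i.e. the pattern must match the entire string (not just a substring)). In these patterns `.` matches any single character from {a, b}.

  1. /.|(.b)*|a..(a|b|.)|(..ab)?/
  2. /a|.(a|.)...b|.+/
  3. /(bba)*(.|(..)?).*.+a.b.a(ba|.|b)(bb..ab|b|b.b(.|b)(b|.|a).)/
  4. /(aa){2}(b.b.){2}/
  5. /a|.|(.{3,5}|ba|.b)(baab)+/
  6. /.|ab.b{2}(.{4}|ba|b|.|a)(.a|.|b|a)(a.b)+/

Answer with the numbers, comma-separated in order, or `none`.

1 → no match
2 → match
3 → match
4 → no match — must start with 'aa'
5 → no match
6 → no match

2, 3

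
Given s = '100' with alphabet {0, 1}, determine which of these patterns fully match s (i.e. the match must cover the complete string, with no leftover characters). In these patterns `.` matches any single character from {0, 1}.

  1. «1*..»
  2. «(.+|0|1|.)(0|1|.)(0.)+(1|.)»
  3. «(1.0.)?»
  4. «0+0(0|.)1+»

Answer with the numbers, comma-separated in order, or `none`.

1

1 → match
2 → no match
3 → no match
4 → no match — must start with '0'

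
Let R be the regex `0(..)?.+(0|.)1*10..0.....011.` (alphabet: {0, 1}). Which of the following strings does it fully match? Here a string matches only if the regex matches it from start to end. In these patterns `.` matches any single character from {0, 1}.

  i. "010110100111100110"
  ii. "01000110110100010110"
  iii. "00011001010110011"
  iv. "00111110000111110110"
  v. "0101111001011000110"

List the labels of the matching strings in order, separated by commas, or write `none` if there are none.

i, ii, iv

i → match
ii → match
iii → no match
iv → match
v → no match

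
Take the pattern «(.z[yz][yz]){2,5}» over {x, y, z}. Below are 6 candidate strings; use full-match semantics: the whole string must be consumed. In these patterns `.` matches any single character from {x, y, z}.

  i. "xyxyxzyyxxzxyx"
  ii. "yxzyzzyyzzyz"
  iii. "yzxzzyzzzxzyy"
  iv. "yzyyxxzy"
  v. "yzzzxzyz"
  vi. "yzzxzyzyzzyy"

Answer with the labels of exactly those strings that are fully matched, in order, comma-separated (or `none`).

i → no match
ii → no match
iii → no match
iv → no match
v → match
vi → no match

v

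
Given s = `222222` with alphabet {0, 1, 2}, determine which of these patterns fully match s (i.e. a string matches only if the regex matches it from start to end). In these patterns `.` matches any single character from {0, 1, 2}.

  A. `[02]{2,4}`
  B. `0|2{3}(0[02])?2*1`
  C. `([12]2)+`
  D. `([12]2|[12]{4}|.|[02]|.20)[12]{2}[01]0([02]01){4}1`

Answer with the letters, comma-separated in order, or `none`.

C

A → no match
B → no match
C → match
D → no match — must end with `011`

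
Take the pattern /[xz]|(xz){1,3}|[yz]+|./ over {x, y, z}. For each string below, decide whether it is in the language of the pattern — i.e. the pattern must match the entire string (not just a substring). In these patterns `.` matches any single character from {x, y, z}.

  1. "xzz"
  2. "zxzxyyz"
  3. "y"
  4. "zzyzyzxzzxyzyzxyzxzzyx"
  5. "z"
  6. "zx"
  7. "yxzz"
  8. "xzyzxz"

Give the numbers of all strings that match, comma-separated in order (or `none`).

3, 5

1 → no match
2 → no match
3 → match
4 → no match
5 → match
6 → no match
7 → no match
8 → no match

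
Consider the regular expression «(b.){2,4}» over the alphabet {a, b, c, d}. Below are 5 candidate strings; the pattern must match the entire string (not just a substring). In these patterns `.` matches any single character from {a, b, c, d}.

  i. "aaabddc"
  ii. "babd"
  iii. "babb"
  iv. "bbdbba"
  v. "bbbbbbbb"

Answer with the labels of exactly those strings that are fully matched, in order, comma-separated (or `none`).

ii, iii, v

i → no match — must start with "b"
ii → match
iii → match
iv → no match
v → match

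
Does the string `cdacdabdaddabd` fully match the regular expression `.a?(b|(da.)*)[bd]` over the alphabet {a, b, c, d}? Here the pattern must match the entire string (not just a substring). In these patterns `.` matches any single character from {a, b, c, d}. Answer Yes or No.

Yes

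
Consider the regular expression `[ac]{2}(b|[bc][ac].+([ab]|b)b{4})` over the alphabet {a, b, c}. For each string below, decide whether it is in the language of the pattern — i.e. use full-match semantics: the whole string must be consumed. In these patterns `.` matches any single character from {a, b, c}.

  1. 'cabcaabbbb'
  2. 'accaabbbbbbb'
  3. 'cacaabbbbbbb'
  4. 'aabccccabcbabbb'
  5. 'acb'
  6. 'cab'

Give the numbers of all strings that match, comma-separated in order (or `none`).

1 → match
2 → match
3 → match
4 → no match
5 → match
6 → match

1, 2, 3, 5, 6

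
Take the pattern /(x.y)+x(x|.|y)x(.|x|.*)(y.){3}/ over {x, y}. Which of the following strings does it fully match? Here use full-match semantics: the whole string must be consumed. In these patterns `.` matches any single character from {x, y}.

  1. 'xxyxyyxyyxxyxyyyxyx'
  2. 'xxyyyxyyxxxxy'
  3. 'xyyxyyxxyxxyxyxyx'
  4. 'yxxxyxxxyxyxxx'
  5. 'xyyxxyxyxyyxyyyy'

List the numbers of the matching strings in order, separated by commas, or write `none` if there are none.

1 → no match
2 → no match
3 → no match
4 → no match — must start with 'x'
5 → match

5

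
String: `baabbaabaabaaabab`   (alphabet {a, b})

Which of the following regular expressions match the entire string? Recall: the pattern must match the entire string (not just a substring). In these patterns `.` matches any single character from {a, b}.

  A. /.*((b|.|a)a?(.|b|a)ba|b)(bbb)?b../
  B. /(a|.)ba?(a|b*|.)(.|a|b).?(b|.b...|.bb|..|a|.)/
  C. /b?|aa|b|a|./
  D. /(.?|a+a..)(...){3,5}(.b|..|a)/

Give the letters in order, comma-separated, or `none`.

A → no match
B → no match
C → no match
D → match

D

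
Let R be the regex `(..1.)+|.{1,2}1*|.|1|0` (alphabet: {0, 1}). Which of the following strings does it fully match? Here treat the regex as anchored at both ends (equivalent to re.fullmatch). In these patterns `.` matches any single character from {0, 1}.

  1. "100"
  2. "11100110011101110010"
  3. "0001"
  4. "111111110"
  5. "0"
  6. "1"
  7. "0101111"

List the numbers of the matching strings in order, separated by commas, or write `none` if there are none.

2, 5, 6

1 → no match
2 → match
3 → no match
4 → no match
5 → match
6 → match
7 → no match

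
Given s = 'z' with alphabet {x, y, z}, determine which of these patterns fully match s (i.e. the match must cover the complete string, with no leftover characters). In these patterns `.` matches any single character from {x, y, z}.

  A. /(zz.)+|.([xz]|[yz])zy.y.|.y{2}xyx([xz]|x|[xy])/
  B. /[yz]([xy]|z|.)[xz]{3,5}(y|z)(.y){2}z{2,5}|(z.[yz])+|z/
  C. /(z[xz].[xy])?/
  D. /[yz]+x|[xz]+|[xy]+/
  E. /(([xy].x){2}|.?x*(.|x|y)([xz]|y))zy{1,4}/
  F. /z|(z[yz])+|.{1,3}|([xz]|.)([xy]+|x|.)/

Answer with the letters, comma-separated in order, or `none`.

A → no match
B → match
C → no match
D → match
E → no match — must end with 'y'
F → match

B, D, F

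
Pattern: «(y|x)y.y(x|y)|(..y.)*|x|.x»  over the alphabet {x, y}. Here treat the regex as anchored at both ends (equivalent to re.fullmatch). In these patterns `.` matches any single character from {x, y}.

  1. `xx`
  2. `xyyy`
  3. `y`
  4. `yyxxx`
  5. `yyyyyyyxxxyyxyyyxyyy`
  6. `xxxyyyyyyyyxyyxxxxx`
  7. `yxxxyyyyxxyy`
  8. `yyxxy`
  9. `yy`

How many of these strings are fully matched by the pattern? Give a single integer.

1. `xx` → match
2. `xyyy` → match
3. `y` → no match
4. `yyxxx` → no match
5 → match
6 → no match
7. `yxxxyyyyxxyy` → no match
8. `yyxxy` → no match
9. `yy` → no match
Total matched: 3

3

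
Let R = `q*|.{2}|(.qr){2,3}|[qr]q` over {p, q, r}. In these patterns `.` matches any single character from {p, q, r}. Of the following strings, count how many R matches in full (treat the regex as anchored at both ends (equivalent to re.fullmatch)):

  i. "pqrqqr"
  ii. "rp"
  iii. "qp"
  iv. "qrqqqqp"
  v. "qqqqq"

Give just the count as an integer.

4

i → match
ii → match
iii → match
iv → no match
v → match
Total matched: 4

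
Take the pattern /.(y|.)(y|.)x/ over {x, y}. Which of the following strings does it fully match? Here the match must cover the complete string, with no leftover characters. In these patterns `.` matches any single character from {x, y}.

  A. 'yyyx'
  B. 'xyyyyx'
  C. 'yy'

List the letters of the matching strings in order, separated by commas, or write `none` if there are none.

A

A → match
B → no match
C → no match — must end with 'x'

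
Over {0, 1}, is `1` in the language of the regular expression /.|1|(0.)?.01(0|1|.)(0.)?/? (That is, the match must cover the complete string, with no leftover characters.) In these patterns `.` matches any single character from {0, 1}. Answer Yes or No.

Yes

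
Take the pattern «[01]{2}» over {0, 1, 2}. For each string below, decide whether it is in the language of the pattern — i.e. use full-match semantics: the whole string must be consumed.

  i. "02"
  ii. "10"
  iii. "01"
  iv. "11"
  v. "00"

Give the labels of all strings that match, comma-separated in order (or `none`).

i → no match
ii → match
iii → match
iv → match
v → match

ii, iii, iv, v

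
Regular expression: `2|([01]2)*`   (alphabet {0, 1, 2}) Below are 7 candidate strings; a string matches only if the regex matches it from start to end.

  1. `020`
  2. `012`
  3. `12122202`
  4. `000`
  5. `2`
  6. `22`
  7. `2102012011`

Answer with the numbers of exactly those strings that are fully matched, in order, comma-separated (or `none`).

1. `020` → no match
2. `012` → no match
3. `12122202` → no match
4. `000` → no match
5. `2` → match
6. `22` → no match
7. `2102012011` → no match

5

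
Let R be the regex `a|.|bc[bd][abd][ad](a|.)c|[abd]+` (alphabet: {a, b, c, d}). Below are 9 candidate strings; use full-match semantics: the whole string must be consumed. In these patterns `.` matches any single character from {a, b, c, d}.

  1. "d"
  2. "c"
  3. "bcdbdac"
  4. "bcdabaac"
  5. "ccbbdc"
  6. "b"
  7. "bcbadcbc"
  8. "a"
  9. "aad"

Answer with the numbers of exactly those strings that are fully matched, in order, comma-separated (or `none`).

1 → match
2 → match
3 → match
4 → no match
5 → no match
6 → match
7 → no match
8 → match
9 → match

1, 2, 3, 6, 8, 9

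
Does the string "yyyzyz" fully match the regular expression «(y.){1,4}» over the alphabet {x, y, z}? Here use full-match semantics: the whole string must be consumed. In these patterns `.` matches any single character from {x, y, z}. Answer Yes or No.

Yes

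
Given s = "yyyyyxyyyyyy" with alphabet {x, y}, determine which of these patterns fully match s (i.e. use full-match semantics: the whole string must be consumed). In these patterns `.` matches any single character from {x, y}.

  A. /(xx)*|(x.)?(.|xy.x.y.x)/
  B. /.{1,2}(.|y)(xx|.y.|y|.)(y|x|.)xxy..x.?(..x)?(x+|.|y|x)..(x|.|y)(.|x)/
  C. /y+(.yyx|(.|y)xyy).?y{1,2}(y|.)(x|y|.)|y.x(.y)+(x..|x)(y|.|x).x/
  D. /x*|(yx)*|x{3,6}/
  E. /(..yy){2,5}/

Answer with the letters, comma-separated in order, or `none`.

A → no match
B → no match
C → match
D → no match
E → match

C, E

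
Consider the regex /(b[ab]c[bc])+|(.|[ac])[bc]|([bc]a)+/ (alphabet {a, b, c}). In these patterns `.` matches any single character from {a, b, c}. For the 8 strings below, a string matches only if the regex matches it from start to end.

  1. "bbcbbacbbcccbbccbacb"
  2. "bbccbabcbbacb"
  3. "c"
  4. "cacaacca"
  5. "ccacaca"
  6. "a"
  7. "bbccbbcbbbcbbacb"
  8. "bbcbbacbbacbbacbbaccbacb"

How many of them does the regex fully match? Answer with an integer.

1 → no match
2 → no match
3 → no match
4 → no match
5 → no match
6 → no match
7 → match
8 → match
Total matched: 2

2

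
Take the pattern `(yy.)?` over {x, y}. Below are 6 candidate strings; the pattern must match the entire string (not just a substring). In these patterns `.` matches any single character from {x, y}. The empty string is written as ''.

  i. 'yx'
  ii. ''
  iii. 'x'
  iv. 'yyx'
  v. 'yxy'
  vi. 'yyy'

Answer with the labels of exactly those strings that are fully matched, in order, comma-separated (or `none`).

ii, iv, vi

i → no match
ii → match
iii → no match
iv → match
v → no match
vi → match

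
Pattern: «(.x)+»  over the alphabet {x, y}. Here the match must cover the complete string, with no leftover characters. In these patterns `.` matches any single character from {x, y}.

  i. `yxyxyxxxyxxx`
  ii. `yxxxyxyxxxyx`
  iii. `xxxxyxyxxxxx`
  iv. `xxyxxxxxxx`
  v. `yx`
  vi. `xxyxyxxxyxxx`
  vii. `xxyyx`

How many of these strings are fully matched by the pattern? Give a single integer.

i. `yxyxyxxxyxxx` → match
ii. `yxxxyxyxxxyx` → match
iii. `xxxxyxyxxxxx` → match
iv. `xxyxxxxxxx` → match
v. `yx` → match
vi. `xxyxyxxxyxxx` → match
vii. `xxyyx` → no match
Total matched: 6

6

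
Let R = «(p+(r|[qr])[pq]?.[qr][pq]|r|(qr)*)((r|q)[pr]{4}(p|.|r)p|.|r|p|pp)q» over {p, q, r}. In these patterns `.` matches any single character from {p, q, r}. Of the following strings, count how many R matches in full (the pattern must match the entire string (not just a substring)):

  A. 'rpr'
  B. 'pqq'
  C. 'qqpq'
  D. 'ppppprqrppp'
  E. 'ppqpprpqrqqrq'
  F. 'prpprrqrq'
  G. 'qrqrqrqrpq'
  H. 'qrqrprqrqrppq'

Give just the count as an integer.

A → no match — must end with 'q'
B → no match
C → no match
D → no match — must end with 'q'
E → no match
F → no match
G → match
H → no match
Total matched: 1

1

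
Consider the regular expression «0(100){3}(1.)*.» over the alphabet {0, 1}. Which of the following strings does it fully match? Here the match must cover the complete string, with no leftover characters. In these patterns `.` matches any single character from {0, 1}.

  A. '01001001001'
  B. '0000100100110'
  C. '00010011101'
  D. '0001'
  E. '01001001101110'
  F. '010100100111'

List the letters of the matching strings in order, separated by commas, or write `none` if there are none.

A → match
B → no match — must start with '0100'
C → no match — must start with '0100'
D → no match — must start with '0100'
E → no match
F → no match — must start with '0100'

A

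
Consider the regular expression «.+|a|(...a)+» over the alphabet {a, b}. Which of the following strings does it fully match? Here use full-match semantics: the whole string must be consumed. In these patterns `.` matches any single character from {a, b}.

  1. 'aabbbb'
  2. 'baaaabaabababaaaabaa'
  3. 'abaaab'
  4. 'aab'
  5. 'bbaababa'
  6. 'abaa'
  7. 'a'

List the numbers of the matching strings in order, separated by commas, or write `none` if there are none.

1, 2, 3, 4, 5, 6, 7

1 → match
2 → match
3 → match
4 → match
5 → match
6 → match
7 → match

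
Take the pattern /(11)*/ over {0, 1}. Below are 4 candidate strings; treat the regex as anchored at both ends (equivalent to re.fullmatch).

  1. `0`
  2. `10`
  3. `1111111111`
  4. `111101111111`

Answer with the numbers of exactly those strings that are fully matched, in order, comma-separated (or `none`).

3

1 → no match
2 → no match
3 → match
4 → no match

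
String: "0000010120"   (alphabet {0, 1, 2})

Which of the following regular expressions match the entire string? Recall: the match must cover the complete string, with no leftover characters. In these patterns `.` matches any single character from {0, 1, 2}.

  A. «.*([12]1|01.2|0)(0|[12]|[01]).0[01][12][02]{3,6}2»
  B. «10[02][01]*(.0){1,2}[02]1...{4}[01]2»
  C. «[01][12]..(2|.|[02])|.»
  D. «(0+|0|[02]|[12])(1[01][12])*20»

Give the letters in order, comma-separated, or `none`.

D

A → no match — must end with "2"
B → no match — must start with "10"
C → no match
D → match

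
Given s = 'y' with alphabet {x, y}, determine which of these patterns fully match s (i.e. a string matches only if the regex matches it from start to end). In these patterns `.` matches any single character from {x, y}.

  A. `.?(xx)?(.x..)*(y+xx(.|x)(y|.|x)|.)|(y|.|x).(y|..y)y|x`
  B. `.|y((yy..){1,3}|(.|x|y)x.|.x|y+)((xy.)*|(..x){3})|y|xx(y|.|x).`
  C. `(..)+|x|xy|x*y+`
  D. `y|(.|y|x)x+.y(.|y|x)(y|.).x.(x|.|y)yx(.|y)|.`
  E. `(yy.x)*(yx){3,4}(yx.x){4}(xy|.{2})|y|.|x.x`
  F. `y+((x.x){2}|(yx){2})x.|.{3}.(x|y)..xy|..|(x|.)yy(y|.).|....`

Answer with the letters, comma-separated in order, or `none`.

A, B, C, D, E

A → match
B → match
C → match
D → match
E → match
F → no match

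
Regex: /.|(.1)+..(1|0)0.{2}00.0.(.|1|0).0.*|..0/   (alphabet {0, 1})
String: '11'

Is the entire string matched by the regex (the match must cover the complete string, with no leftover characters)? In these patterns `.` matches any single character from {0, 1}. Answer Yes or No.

No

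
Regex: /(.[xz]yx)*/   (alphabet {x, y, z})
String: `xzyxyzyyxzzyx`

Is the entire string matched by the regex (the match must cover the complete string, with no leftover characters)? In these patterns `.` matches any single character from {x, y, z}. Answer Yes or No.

No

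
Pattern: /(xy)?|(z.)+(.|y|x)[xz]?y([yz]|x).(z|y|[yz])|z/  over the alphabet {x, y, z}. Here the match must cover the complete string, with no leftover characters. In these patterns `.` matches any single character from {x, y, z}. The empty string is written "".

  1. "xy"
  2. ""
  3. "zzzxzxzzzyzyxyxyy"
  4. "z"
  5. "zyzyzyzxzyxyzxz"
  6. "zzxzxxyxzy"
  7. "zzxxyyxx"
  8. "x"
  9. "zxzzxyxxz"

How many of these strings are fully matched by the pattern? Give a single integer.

1 → match
2 → match
3 → match
4 → match
5 → match
6 → no match
7 → no match
8 → no match
9 → match
Total matched: 6

6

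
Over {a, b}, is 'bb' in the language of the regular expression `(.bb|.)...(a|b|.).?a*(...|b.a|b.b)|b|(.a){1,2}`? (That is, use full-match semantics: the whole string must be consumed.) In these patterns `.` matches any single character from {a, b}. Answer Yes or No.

No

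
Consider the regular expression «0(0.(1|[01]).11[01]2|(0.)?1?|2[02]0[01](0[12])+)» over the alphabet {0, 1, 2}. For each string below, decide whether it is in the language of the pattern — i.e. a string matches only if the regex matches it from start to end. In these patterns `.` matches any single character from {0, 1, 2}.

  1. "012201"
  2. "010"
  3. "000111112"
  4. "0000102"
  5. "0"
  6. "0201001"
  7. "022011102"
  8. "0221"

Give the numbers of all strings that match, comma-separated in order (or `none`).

1 → no match
2 → no match
3 → match
4 → no match
5 → match
6 → no match
7 → no match
8 → no match

3, 5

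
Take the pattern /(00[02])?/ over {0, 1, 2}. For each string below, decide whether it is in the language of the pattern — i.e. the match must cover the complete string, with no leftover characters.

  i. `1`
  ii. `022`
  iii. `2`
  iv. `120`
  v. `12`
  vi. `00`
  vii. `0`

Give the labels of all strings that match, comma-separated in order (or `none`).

i. `1` → no match
ii. `022` → no match
iii. `2` → no match
iv. `120` → no match
v. `12` → no match
vi. `00` → no match
vii. `0` → no match

none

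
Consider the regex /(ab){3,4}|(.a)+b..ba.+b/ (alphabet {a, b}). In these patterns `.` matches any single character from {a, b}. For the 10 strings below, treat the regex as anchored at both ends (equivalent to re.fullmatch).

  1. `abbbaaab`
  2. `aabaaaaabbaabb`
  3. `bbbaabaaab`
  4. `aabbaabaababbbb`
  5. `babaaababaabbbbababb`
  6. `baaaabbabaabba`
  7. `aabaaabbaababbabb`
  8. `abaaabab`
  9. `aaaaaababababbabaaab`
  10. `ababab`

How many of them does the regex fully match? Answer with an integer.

2

1. `abbbaaab` → no match
2 → no match
3. `bbbaabaaab` → no match
4 → no match
5 → no match
6 → no match
7 → no match
8. `abaaabab` → no match
9 → match
10. `ababab` → match
Total matched: 2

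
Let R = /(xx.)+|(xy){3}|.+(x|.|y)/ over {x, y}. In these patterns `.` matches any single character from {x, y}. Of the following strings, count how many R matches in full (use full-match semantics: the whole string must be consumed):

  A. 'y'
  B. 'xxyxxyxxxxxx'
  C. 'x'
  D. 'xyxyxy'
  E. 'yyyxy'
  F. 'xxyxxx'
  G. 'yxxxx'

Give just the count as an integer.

A → no match
B → match
C → no match
D → match
E → match
F → match
G → match
Total matched: 5

5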